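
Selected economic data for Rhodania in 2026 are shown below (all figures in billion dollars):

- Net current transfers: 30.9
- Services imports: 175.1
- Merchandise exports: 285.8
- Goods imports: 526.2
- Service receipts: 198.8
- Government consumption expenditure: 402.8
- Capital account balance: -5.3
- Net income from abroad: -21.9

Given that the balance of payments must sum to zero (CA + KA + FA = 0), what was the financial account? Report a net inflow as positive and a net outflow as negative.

213.0

Goods balance = 285.8 - 526.2 = -240.4
Services balance = 198.8 - 175.1 = 23.7
Trade balance (goods + services) = -240.4 + 23.7 = -216.7
Net primary income = -21.9
Net secondary income = 30.9
Current account = -216.7 + (-21.9) + 30.9 = -207.7
Financial account = -(-207.7 + (-5.3)) = 213.0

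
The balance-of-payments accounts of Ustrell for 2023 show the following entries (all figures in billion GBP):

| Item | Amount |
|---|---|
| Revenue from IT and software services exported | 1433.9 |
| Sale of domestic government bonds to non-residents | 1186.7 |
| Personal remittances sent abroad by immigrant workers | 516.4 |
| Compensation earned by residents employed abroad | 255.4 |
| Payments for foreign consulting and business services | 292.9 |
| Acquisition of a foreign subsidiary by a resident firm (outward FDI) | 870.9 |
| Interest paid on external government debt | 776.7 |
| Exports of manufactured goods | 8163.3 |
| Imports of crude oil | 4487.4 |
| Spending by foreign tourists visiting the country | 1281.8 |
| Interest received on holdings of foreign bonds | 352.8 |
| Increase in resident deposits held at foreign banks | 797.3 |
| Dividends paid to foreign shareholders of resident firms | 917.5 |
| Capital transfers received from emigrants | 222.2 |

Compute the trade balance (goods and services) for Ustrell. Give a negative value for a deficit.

Goods: 8163.3 - 4487.4 = 3675.9
Services: 1433.9 + 1281.8 - 292.9 = 2422.8
Trade balance = 3675.9 + 2422.8 = 6098.7
(Excluded from the trade balance — financial account: sale of domestic government bonds to non-residents 1186.7, acquisition of a foreign subsidiary by a resident firm (outward FDI) 870.9, increase in resident deposits held at foreign banks 797.3; secondary income: personal remittances sent abroad by immigrant workers 516.4; primary income: compensation earned by residents employed abroad 255.4, interest paid on external government debt 776.7, interest received on holdings of foreign bonds 352.8, dividends paid to foreign shareholders of resident firms 917.5; capital account: capital transfers received from emigrants 222.2.)

6098.7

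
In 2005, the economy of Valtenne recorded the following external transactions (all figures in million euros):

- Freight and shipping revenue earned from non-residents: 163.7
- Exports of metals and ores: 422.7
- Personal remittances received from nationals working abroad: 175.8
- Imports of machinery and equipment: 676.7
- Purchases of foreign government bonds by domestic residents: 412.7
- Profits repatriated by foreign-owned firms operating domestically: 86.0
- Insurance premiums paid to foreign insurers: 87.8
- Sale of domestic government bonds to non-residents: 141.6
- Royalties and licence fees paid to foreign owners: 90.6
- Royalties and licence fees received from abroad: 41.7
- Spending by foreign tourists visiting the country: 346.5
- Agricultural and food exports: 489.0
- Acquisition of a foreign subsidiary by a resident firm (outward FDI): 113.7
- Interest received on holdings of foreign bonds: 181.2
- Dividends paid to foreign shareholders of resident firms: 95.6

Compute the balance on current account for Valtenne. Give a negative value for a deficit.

783.9

Goods: 422.7 - 676.7 + 489.0 = 235.0
Services: 346.5 + 163.7 - 90.6 + 41.7 - 87.8 = 373.5
Primary income: 181.2 - 95.6 - 86.0 = -0.4
Secondary income: 175.8
Current account = 235.0 + 373.5 + (-0.4) + 175.8 = 783.9
(Excluded from the current account — financial account: purchases of foreign government bonds by domestic residents 412.7, sale of domestic government bonds to non-residents 141.6, acquisition of a foreign subsidiary by a resident firm (outward FDI) 113.7.)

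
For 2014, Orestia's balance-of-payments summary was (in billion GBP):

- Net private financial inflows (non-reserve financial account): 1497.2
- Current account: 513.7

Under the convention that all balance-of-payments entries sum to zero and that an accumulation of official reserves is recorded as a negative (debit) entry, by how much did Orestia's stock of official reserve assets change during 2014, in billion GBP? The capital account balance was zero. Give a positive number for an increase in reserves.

Official reserve transactions balance = -(513.7 + 1497.2) = -2010.9
An accumulation of reserves is recorded as a debit (negative entry), so the change in the stock of reserves is the negative of that balance.
Change in official reserves = -(-2010.9) = 2010.9

2010.9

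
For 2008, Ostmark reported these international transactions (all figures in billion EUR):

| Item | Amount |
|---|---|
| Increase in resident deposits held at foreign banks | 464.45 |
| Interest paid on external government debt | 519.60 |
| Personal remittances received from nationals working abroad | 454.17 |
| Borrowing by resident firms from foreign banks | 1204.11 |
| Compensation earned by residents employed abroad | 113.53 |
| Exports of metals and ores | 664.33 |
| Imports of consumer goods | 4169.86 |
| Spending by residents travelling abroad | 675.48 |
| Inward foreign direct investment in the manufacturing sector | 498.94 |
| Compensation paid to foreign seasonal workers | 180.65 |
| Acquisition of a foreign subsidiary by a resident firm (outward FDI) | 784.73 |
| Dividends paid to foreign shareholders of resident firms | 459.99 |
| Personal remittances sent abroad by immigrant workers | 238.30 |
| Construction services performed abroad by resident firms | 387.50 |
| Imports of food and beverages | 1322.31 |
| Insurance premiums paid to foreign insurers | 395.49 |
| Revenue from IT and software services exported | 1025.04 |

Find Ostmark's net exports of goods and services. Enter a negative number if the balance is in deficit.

Goods: -1322.31 - 4169.86 + 664.33 = -4827.84
Services: 387.50 - 395.49 + 1025.04 - 675.48 = 341.57
Trade balance = -4827.84 + 341.57 = -4486.27
(Excluded from the trade balance — financial account: increase in resident deposits held at foreign banks 464.45, borrowing by resident firms from foreign banks 1204.11, inward foreign direct investment in the manufacturing sector 498.94, acquisition of a foreign subsidiary by a resident firm (outward FDI) 784.73; primary income: interest paid on external government debt 519.60, compensation earned by residents employed abroad 113.53, compensation paid to foreign seasonal workers 180.65, dividends paid to foreign shareholders of resident firms 459.99; secondary income: personal remittances received from nationals working abroad 454.17, personal remittances sent abroad by immigrant workers 238.30.)

-4486.27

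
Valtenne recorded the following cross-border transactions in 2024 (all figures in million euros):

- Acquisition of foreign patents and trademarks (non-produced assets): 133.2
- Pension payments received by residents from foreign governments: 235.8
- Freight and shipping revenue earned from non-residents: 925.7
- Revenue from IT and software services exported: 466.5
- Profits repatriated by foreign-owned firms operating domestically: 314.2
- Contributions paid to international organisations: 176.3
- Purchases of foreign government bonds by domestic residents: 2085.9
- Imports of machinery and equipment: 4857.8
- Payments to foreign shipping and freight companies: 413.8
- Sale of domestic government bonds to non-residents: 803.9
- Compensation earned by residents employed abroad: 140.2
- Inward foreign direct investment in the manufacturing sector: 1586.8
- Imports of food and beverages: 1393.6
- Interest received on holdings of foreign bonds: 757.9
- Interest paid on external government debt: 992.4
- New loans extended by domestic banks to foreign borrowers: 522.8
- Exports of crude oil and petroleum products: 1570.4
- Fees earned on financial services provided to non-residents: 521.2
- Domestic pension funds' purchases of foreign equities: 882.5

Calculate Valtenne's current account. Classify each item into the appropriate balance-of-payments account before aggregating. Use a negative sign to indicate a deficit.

-3530.4

Goods: 1570.4 - 4857.8 - 1393.6 = -4681.0
Services: 521.2 - 413.8 + 925.7 + 466.5 = 1499.6
Primary income: -314.2 - 992.4 + 140.2 + 757.9 = -408.5
Secondary income: -176.3 + 235.8 = 59.5
Current account = (-4681.0) + 1499.6 + (-408.5) + 59.5 = -3530.4
(Excluded from the current account — capital account: acquisition of foreign patents and trademarks (non-produced assets) 133.2; financial account: purchases of foreign government bonds by domestic residents 2085.9, sale of domestic government bonds to non-residents 803.9, inward foreign direct investment in the manufacturing sector 1586.8, new loans extended by domestic banks to foreign borrowers 522.8, domestic pension funds' purchases of foreign equities 882.5.)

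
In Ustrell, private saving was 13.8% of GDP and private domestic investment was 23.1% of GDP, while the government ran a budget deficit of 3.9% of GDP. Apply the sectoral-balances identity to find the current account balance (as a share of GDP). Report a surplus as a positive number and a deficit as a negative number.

By the sectoral-balances identity, CA = (S_private - I) + (T - G).
Private balance = 13.8 - 23.1 = -9.3
Government balance (T - G) = -3.9
CA = -9.3 + (-3.9) = -13.2

-13.2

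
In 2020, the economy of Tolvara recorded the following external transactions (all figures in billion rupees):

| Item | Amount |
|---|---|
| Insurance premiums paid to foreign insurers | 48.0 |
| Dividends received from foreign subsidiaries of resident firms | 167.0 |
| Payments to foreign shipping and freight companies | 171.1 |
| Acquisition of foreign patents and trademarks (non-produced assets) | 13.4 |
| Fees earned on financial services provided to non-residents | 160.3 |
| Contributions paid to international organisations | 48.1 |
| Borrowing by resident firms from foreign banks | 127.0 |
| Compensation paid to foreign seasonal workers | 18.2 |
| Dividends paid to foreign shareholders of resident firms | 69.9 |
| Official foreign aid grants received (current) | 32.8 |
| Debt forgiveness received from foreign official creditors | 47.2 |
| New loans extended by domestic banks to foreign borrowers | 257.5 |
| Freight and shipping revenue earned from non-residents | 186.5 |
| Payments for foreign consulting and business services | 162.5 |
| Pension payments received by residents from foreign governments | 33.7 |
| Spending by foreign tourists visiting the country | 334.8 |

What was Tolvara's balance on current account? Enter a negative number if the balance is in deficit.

Services: 334.8 + 186.5 - 48.0 - 162.5 + 160.3 - 171.1 = 300.0
Primary income: -69.9 + 167.0 - 18.2 = 78.9
Secondary income: -48.1 + 32.8 + 33.7 = 18.4
Current account = 300.0 + 78.9 + 18.4 = 397.3
(Excluded from the current account — capital account: acquisition of foreign patents and trademarks (non-produced assets) 13.4, debt forgiveness received from foreign official creditors 47.2; financial account: borrowing by resident firms from foreign banks 127.0, new loans extended by domestic banks to foreign borrowers 257.5.)

397.3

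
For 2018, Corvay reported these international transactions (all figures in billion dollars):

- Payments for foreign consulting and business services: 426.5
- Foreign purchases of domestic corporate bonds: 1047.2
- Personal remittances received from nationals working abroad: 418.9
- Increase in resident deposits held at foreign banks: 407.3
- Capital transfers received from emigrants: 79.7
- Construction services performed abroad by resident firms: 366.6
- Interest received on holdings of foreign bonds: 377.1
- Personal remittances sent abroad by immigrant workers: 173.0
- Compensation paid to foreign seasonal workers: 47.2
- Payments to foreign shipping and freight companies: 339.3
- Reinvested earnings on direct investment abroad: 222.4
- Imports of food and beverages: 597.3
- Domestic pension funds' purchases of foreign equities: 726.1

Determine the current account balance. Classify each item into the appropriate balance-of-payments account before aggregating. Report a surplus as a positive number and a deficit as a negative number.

-198.3

Goods: -597.3
Services: 366.6 - 339.3 - 426.5 = -399.2
Primary income: 377.1 + 222.4 - 47.2 = 552.3
Secondary income: -173.0 + 418.9 = 245.9
Current account = (-597.3) + (-399.2) + 552.3 + 245.9 = -198.3
(Excluded from the current account — financial account: foreign purchases of domestic corporate bonds 1047.2, increase in resident deposits held at foreign banks 407.3, domestic pension funds' purchases of foreign equities 726.1; capital account: capital transfers received from emigrants 79.7.)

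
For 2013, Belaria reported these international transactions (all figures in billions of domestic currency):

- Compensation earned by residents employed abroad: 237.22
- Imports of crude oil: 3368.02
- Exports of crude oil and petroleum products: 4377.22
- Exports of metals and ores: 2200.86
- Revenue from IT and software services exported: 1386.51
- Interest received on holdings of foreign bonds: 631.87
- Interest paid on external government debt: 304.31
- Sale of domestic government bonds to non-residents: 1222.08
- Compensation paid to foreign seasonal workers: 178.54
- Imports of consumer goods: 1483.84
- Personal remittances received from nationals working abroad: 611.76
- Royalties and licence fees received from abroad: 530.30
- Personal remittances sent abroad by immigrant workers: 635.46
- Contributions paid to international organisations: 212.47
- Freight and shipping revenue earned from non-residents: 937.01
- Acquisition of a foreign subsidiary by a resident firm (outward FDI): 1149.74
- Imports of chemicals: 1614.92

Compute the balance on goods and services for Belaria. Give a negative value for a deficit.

2965.12

Goods: -1483.84 + 4377.22 - 1614.92 + 2200.86 - 3368.02 = 111.30
Services: 530.30 + 937.01 + 1386.51 = 2853.82
Trade balance = 111.30 + 2853.82 = 2965.12
(Excluded from the trade balance — primary income: compensation earned by residents employed abroad 237.22, interest received on holdings of foreign bonds 631.87, interest paid on external government debt 304.31, compensation paid to foreign seasonal workers 178.54; financial account: sale of domestic government bonds to non-residents 1222.08, acquisition of a foreign subsidiary by a resident firm (outward FDI) 1149.74; secondary income: personal remittances received from nationals working abroad 611.76, personal remittances sent abroad by immigrant workers 635.46, contributions paid to international organisations 212.47.)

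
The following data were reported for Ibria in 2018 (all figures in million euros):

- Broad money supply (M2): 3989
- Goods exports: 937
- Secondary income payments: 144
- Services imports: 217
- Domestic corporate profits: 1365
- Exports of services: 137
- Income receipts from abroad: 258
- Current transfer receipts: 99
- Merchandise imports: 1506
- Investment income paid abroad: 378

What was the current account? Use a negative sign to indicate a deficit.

Goods balance = 937 - 1506 = -569
Services balance = 137 - 217 = -80
Trade balance (goods + services) = -569 + (-80) = -649
Net primary income = 258 - 378 = -120
Net secondary income = 99 - 144 = -45
Current account = -649 + (-120) + (-45) = -814

-814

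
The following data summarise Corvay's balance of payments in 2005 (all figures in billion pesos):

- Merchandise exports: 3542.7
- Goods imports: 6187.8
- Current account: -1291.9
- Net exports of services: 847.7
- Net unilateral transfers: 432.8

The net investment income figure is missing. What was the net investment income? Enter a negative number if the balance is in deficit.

Current account = goods balance + services balance + net primary income + net secondary income
Sum of the known components = -1364.6
Net investment income = CA - (known components) = -1291.9 - (-1364.6) = 72.7

72.7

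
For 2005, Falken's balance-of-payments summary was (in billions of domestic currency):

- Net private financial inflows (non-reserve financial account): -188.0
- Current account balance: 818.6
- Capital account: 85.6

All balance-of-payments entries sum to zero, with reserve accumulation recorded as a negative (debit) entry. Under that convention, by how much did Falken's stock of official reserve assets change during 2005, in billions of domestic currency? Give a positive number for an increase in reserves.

Official reserve transactions balance = -(818.6 + 85.6 + (-188.0)) = -716.2
An accumulation of reserves is recorded as a debit (negative entry), so the change in the stock of reserves is the negative of that balance.
Change in official reserves = -(-716.2) = 716.2

716.2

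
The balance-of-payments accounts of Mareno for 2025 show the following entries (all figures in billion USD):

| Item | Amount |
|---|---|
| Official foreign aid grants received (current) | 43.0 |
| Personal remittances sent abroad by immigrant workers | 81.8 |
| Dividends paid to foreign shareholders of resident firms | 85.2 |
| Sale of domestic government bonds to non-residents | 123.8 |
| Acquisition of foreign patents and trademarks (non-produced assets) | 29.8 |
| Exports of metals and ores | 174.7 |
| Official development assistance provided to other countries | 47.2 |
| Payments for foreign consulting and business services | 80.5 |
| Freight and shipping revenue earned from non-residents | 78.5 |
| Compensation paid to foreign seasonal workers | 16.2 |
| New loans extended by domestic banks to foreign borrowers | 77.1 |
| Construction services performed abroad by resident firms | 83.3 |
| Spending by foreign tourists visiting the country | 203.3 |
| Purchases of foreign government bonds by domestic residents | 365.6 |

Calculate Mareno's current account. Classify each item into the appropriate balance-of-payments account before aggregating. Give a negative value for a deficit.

Goods: 174.7
Services: 83.3 + 203.3 - 80.5 + 78.5 = 284.6
Primary income: -16.2 - 85.2 = -101.4
Secondary income: -81.8 - 47.2 + 43.0 = -86.0
Current account = 174.7 + 284.6 + (-101.4) + (-86.0) = 271.9
(Excluded from the current account — financial account: sale of domestic government bonds to non-residents 123.8, new loans extended by domestic banks to foreign borrowers 77.1, purchases of foreign government bonds by domestic residents 365.6; capital account: acquisition of foreign patents and trademarks (non-produced assets) 29.8.)

271.9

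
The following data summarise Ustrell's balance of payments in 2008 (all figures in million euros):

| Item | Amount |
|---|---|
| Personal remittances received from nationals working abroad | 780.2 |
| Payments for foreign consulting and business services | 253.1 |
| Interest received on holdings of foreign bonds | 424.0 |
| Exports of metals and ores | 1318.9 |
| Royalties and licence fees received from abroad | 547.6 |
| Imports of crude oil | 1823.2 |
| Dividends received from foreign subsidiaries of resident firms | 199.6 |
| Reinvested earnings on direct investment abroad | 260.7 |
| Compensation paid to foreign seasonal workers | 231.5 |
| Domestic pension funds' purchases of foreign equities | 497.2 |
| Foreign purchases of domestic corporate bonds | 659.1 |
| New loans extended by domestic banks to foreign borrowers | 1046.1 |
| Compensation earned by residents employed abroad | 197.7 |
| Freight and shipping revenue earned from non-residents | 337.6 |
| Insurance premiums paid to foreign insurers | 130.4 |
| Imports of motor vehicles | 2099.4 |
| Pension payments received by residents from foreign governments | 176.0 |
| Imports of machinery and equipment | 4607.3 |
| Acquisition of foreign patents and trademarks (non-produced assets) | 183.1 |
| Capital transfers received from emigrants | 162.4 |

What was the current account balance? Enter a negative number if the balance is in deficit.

Goods: -4607.3 - 2099.4 - 1823.2 + 1318.9 = -7211.0
Services: -253.1 + 547.6 - 130.4 + 337.6 = 501.7
Primary income: 260.7 + 197.7 + 199.6 + 424.0 - 231.5 = 850.5
Secondary income: 780.2 + 176.0 = 956.2
Current account = (-7211.0) + 501.7 + 850.5 + 956.2 = -4902.6
(Excluded from the current account — financial account: domestic pension funds' purchases of foreign equities 497.2, foreign purchases of domestic corporate bonds 659.1, new loans extended by domestic banks to foreign borrowers 1046.1; capital account: acquisition of foreign patents and trademarks (non-produced assets) 183.1, capital transfers received from emigrants 162.4.)

-4902.6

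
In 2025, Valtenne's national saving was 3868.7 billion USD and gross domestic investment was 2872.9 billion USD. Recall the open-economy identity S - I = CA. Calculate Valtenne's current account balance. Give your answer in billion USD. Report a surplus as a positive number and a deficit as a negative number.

CA = S - I = 3868.7 - 2872.9 = 995.8

995.8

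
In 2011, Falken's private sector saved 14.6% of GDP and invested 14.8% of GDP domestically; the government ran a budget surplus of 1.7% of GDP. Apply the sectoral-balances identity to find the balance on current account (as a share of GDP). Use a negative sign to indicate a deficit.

1.5

By the sectoral-balances identity, CA = (S_private - I) + (T - G).
Private balance = 14.6 - 14.8 = -0.2
Government balance (T - G) = 1.7
CA = -0.2 + 1.7 = 1.5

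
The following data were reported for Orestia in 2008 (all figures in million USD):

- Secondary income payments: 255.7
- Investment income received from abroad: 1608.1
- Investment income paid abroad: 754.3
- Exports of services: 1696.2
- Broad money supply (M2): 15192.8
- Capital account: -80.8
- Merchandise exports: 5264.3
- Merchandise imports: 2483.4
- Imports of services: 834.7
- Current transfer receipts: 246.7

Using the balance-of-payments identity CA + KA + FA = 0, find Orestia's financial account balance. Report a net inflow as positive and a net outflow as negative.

-4406.4

Goods balance = 5264.3 - 2483.4 = 2780.9
Services balance = 1696.2 - 834.7 = 861.5
Trade balance (goods + services) = 2780.9 + 861.5 = 3642.4
Net primary income = 1608.1 - 754.3 = 853.8
Net secondary income = 246.7 - 255.7 = -9.0
Current account = 3642.4 + 853.8 + (-9.0) = 4487.2
Financial account = -(4487.2 + (-80.8)) = -4406.4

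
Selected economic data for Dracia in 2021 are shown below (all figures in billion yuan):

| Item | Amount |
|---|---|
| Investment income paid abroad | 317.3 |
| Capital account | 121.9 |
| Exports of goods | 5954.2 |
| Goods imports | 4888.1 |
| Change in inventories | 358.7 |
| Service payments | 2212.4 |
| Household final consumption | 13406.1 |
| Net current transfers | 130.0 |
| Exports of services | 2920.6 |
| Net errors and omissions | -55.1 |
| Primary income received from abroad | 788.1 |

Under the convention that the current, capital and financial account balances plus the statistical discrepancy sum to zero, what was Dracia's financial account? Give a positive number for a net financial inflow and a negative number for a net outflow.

Goods balance = 5954.2 - 4888.1 = 1066.1
Services balance = 2920.6 - 2212.4 = 708.2
Trade balance (goods + services) = 1066.1 + 708.2 = 1774.3
Net primary income = 788.1 - 317.3 = 470.8
Net secondary income = 130.0
Current account = 1774.3 + 470.8 + 130.0 = 2375.1
Financial account = -(2375.1 + 121.9 + (-55.1)) = -2441.9

-2441.9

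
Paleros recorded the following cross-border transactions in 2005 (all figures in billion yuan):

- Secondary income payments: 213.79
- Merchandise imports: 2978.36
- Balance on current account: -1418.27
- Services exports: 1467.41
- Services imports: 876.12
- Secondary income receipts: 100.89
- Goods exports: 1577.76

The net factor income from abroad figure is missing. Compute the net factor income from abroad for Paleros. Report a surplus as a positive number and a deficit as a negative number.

-496.06

Current account = goods balance + services balance + net primary income + net secondary income
Sum of the known components = -922.21
Net factor income from abroad = CA - (known components) = -1418.27 - (-922.21) = -496.06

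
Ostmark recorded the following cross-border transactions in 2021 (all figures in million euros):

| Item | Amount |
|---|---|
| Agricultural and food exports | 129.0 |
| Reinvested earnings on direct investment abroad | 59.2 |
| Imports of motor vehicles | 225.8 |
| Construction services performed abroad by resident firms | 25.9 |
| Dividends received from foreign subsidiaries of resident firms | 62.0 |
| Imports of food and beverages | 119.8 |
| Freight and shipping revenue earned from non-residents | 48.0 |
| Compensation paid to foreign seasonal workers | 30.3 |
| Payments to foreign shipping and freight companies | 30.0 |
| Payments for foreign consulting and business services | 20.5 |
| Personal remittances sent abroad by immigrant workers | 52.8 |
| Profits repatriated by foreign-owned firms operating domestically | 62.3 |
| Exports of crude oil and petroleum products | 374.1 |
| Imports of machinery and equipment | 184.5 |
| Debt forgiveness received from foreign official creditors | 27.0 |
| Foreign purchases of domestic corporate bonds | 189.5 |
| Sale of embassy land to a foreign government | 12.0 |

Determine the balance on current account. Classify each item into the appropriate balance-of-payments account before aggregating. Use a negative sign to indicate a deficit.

Goods: -225.8 - 119.8 + 129.0 + 374.1 - 184.5 = -27.0
Services: 48.0 - 30.0 - 20.5 + 25.9 = 23.4
Primary income: -30.3 - 62.3 + 59.2 + 62.0 = 28.6
Secondary income: -52.8
Current account = (-27.0) + 23.4 + 28.6 + (-52.8) = -27.8
(Excluded from the current account — capital account: debt forgiveness received from foreign official creditors 27.0, sale of embassy land to a foreign government 12.0; financial account: foreign purchases of domestic corporate bonds 189.5.)

-27.8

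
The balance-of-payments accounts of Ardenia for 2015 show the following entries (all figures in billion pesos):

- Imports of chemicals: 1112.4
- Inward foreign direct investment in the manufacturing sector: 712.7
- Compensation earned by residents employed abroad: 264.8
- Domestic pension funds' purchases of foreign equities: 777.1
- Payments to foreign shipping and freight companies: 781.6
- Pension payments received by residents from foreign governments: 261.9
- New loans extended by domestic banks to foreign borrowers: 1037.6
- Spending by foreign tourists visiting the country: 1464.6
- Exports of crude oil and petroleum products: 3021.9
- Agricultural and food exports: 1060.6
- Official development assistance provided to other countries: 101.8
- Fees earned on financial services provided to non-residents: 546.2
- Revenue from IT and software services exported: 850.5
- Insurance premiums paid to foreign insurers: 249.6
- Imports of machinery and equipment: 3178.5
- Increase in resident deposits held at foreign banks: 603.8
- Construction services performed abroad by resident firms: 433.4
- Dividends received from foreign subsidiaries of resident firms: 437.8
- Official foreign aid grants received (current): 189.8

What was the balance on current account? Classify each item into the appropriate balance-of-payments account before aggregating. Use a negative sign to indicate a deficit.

3107.6

Goods: 3021.9 - 3178.5 + 1060.6 - 1112.4 = -208.4
Services: 433.4 - 249.6 + 546.2 + 850.5 + 1464.6 - 781.6 = 2263.5
Primary income: 437.8 + 264.8 = 702.6
Secondary income: 261.9 - 101.8 + 189.8 = 349.9
Current account = (-208.4) + 2263.5 + 702.6 + 349.9 = 3107.6
(Excluded from the current account — financial account: inward foreign direct investment in the manufacturing sector 712.7, domestic pension funds' purchases of foreign equities 777.1, new loans extended by domestic banks to foreign borrowers 1037.6, increase in resident deposits held at foreign banks 603.8.)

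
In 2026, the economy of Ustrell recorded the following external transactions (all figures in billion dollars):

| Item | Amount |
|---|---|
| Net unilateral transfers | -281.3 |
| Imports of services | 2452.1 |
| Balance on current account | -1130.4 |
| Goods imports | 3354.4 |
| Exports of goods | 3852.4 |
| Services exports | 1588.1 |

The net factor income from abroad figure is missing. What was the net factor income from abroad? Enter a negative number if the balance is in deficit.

Current account = goods balance + services balance + net primary income + net secondary income
Sum of the known components = -647.3
Net factor income from abroad = CA - (known components) = -1130.4 - (-647.3) = -483.1

-483.1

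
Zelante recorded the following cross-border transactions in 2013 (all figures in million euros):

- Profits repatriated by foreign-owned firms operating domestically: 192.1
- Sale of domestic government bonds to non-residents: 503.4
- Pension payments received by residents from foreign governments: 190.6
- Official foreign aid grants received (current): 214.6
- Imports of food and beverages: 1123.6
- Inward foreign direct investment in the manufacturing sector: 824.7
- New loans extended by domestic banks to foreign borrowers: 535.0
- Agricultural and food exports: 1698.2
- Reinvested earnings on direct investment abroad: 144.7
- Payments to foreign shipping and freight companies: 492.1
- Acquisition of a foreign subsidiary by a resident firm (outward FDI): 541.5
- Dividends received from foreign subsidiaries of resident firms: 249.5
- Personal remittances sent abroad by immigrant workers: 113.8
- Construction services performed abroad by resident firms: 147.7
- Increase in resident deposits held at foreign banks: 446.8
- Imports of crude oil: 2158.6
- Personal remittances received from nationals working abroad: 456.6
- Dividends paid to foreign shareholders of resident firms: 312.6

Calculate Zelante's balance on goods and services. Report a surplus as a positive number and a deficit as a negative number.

Goods: 1698.2 - 1123.6 - 2158.6 = -1584.0
Services: -492.1 + 147.7 = -344.4
Trade balance = -1584.0 + (-344.4) = -1928.4
(Excluded from the trade balance — primary income: profits repatriated by foreign-owned firms operating domestically 192.1, reinvested earnings on direct investment abroad 144.7, dividends received from foreign subsidiaries of resident firms 249.5, dividends paid to foreign shareholders of resident firms 312.6; financial account: sale of domestic government bonds to non-residents 503.4, inward foreign direct investment in the manufacturing sector 824.7, new loans extended by domestic banks to foreign borrowers 535.0, acquisition of a foreign subsidiary by a resident firm (outward FDI) 541.5, increase in resident deposits held at foreign banks 446.8; secondary income: pension payments received by residents from foreign governments 190.6, official foreign aid grants received (current) 214.6, personal remittances sent abroad by immigrant workers 113.8, personal remittances received from nationals working abroad 456.6.)

-1928.4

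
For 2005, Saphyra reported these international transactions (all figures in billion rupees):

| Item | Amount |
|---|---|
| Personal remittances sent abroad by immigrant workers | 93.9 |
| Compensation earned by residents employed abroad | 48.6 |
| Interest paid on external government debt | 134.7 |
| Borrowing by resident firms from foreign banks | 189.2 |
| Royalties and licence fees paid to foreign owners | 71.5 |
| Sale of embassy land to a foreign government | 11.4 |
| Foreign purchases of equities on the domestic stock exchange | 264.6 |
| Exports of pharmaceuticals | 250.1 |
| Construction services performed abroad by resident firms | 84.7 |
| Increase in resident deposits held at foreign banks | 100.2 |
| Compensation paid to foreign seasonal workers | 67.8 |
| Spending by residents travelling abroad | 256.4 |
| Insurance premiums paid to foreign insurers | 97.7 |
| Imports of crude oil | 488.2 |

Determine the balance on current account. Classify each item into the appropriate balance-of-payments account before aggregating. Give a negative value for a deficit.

Goods: -488.2 + 250.1 = -238.1
Services: -97.7 + 84.7 - 256.4 - 71.5 = -340.9
Primary income: -67.8 - 134.7 + 48.6 = -153.9
Secondary income: -93.9
Current account = (-238.1) + (-340.9) + (-153.9) + (-93.9) = -826.8
(Excluded from the current account — financial account: borrowing by resident firms from foreign banks 189.2, foreign purchases of equities on the domestic stock exchange 264.6, increase in resident deposits held at foreign banks 100.2; capital account: sale of embassy land to a foreign government 11.4.)

-826.8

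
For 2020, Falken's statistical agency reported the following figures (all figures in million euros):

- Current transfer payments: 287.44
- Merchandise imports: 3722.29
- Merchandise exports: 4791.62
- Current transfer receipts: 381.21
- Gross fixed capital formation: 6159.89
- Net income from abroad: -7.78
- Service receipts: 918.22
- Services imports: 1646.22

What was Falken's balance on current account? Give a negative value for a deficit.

Goods balance = 4791.62 - 3722.29 = 1069.33
Services balance = 918.22 - 1646.22 = -728.00
Trade balance (goods + services) = 1069.33 + (-728.00) = 341.33
Net primary income = -7.78
Net secondary income = 381.21 - 287.44 = 93.77
Current account = 341.33 + (-7.78) + 93.77 = 427.32

427.32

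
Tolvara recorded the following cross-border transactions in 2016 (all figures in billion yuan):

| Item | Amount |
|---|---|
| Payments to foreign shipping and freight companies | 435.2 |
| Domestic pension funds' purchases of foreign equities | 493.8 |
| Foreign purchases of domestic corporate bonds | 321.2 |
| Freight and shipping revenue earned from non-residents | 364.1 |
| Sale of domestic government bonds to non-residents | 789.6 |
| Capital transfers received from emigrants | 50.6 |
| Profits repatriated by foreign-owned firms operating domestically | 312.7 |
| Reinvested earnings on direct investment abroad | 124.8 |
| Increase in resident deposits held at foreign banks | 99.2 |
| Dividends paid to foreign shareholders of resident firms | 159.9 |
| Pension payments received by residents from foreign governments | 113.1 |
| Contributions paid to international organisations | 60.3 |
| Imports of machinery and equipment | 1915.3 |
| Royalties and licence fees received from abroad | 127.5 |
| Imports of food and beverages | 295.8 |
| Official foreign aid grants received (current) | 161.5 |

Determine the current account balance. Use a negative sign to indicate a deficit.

-2288.2

Goods: -1915.3 - 295.8 = -2211.1
Services: -435.2 + 364.1 + 127.5 = 56.4
Primary income: -312.7 - 159.9 + 124.8 = -347.8
Secondary income: 113.1 - 60.3 + 161.5 = 214.3
Current account = (-2211.1) + 56.4 + (-347.8) + 214.3 = -2288.2
(Excluded from the current account — financial account: domestic pension funds' purchases of foreign equities 493.8, foreign purchases of domestic corporate bonds 321.2, sale of domestic government bonds to non-residents 789.6, increase in resident deposits held at foreign banks 99.2; capital account: capital transfers received from emigrants 50.6.)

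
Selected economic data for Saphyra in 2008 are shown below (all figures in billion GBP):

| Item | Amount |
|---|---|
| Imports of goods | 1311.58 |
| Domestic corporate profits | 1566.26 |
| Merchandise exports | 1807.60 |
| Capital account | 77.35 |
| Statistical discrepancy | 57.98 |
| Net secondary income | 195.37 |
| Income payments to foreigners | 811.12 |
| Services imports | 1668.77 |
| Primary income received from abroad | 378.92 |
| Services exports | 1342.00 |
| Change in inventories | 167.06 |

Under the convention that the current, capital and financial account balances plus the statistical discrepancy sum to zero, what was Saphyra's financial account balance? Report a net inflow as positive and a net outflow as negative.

-67.75

Goods balance = 1807.60 - 1311.58 = 496.02
Services balance = 1342.00 - 1668.77 = -326.77
Trade balance (goods + services) = 496.02 + (-326.77) = 169.25
Net primary income = 378.92 - 811.12 = -432.20
Net secondary income = 195.37
Current account = 169.25 + (-432.20) + 195.37 = -67.58
Financial account = -(-67.58 + 77.35 + 57.98) = -67.75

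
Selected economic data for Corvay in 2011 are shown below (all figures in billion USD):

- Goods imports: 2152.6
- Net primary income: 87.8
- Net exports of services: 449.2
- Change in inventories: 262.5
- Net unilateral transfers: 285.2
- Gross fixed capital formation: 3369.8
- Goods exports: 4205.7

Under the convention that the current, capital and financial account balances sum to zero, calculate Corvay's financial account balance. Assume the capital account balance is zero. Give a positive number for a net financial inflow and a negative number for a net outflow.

-2875.3

Goods balance = 4205.7 - 2152.6 = 2053.1
Services balance = 449.2
Trade balance (goods + services) = 2053.1 + 449.2 = 2502.3
Net primary income = 87.8
Net secondary income = 285.2
Current account = 2502.3 + 87.8 + 285.2 = 2875.3
Financial account = -(2875.3) = -2875.3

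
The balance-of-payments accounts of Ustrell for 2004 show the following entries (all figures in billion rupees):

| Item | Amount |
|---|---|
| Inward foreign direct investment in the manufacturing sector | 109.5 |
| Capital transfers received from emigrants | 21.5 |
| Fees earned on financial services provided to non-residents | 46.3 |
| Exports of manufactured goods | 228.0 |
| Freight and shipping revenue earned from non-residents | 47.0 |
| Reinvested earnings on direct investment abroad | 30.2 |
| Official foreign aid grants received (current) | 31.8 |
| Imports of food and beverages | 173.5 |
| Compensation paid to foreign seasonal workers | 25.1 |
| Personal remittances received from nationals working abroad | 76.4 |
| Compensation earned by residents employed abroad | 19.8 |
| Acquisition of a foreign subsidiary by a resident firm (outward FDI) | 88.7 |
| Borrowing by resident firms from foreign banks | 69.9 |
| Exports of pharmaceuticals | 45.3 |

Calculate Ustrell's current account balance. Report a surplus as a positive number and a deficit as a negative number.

Goods: 228.0 + 45.3 - 173.5 = 99.8
Services: 47.0 + 46.3 = 93.3
Primary income: 19.8 + 30.2 - 25.1 = 24.9
Secondary income: 31.8 + 76.4 = 108.2
Current account = 99.8 + 93.3 + 24.9 + 108.2 = 326.2
(Excluded from the current account — financial account: inward foreign direct investment in the manufacturing sector 109.5, acquisition of a foreign subsidiary by a resident firm (outward FDI) 88.7, borrowing by resident firms from foreign banks 69.9; capital account: capital transfers received from emigrants 21.5.)

326.2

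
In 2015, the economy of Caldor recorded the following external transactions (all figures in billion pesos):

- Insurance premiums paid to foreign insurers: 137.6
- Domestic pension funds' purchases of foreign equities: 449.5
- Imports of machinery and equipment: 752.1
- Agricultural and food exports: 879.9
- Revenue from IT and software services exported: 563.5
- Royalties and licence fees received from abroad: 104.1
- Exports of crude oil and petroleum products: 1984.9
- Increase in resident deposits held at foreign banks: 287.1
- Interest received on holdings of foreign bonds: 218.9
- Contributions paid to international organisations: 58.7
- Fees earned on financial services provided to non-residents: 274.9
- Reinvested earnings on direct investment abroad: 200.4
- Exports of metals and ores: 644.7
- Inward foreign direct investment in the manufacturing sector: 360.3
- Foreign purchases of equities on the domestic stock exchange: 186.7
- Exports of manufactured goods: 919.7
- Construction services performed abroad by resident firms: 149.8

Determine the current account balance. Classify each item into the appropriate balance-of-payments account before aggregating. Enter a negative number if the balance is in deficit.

4992.4

Goods: -752.1 + 644.7 + 879.9 + 919.7 + 1984.9 = 3677.1
Services: 104.1 - 137.6 + 274.9 + 149.8 + 563.5 = 954.7
Primary income: 218.9 + 200.4 = 419.3
Secondary income: -58.7
Current account = 3677.1 + 954.7 + 419.3 + (-58.7) = 4992.4
(Excluded from the current account — financial account: domestic pension funds' purchases of foreign equities 449.5, increase in resident deposits held at foreign banks 287.1, inward foreign direct investment in the manufacturing sector 360.3, foreign purchases of equities on the domestic stock exchange 186.7.)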